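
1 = 1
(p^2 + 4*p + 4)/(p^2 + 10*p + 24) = (p^2 + 4*p + 4)/(p^2 + 10*p + 24)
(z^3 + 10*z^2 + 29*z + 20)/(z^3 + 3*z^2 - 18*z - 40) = (z^2 + 5*z + 4)/(z^2 - 2*z - 8)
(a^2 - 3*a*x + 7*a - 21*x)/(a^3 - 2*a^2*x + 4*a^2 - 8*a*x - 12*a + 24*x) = (a^2 - 3*a*x + 7*a - 21*x)/(a^3 - 2*a^2*x + 4*a^2 - 8*a*x - 12*a + 24*x)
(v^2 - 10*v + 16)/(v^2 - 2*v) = (v - 8)/v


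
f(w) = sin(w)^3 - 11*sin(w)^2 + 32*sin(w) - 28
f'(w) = 3*sin(w)^2*cos(w) - 22*sin(w)*cos(w) + 32*cos(w)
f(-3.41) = -20.27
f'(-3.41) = -25.43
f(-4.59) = -6.10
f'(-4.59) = -1.60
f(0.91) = -9.10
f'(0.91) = 10.13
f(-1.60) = -71.98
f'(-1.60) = -1.66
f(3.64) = -45.92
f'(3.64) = -37.95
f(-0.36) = -40.68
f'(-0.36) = 37.55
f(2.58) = -13.93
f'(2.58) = -17.89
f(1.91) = -6.77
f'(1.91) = -4.63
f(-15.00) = -53.74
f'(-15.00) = -36.14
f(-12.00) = -13.84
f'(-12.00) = 17.77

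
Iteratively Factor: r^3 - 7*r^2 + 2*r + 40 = (r - 4)*(r^2 - 3*r - 10) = (r - 4)*(r + 2)*(r - 5)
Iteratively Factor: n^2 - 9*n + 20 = (n - 5)*(n - 4)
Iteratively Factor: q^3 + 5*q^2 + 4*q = (q)*(q^2 + 5*q + 4) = q*(q + 1)*(q + 4)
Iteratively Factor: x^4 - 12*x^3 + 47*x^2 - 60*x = (x - 5)*(x^3 - 7*x^2 + 12*x) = (x - 5)*(x - 3)*(x^2 - 4*x) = x*(x - 5)*(x - 3)*(x - 4)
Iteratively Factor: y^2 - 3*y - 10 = (y + 2)*(y - 5)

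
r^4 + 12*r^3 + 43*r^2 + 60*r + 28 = (r + 1)*(r + 2)^2*(r + 7)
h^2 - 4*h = h*(h - 4)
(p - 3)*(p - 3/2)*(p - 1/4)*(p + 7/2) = p^4 - 5*p^3/4 - 11*p^2 + 297*p/16 - 63/16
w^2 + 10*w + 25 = (w + 5)^2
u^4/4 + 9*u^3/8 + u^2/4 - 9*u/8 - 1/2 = (u/4 + 1)*(u - 1)*(u + 1/2)*(u + 1)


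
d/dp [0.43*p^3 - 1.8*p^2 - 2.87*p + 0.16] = 1.29*p^2 - 3.6*p - 2.87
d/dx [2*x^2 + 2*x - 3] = 4*x + 2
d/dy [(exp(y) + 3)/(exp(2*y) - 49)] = (-2*(exp(y) + 3)*exp(y) + exp(2*y) - 49)*exp(y)/(exp(2*y) - 49)^2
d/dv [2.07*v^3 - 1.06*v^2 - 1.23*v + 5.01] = 6.21*v^2 - 2.12*v - 1.23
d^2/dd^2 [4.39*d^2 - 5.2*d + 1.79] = 8.78000000000000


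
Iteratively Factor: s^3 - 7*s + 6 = (s - 1)*(s^2 + s - 6) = (s - 1)*(s + 3)*(s - 2)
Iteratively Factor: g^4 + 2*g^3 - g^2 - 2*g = (g + 2)*(g^3 - g) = g*(g + 2)*(g^2 - 1) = g*(g + 1)*(g + 2)*(g - 1)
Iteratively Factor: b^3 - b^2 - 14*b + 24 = (b + 4)*(b^2 - 5*b + 6) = (b - 2)*(b + 4)*(b - 3)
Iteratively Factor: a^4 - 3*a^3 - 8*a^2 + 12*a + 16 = (a + 2)*(a^3 - 5*a^2 + 2*a + 8) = (a - 4)*(a + 2)*(a^2 - a - 2) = (a - 4)*(a - 2)*(a + 2)*(a + 1)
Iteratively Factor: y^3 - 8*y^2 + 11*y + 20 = (y - 5)*(y^2 - 3*y - 4) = (y - 5)*(y + 1)*(y - 4)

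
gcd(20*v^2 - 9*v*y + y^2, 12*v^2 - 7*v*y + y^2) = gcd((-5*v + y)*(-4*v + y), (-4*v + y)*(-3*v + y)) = -4*v + y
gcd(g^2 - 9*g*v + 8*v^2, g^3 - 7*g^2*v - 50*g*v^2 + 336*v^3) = -g + 8*v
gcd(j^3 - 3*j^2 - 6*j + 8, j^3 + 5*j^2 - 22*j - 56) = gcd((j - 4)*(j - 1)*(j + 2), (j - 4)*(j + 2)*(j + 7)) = j^2 - 2*j - 8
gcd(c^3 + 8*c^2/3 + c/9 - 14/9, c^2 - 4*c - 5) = c + 1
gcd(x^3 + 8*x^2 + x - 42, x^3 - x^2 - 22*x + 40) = x - 2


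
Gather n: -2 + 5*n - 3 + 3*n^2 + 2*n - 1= 3*n^2 + 7*n - 6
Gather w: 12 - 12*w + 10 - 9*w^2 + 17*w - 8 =-9*w^2 + 5*w + 14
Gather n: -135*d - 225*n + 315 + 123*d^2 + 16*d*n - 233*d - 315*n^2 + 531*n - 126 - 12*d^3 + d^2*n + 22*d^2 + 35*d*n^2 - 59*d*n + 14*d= -12*d^3 + 145*d^2 - 354*d + n^2*(35*d - 315) + n*(d^2 - 43*d + 306) + 189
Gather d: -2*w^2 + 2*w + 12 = -2*w^2 + 2*w + 12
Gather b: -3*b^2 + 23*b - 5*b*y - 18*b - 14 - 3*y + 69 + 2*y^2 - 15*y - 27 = -3*b^2 + b*(5 - 5*y) + 2*y^2 - 18*y + 28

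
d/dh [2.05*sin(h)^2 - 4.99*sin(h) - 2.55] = (4.1*sin(h) - 4.99)*cos(h)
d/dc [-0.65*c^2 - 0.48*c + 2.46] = -1.3*c - 0.48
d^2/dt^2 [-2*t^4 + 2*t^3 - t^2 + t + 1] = -24*t^2 + 12*t - 2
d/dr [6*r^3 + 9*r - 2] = 18*r^2 + 9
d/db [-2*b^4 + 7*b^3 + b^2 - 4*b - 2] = -8*b^3 + 21*b^2 + 2*b - 4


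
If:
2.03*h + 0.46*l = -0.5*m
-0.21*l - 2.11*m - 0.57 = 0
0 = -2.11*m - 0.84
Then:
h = -0.19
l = 1.29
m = -0.40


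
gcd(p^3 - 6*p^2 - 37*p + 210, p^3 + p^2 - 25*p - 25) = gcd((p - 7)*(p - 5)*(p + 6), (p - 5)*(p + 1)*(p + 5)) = p - 5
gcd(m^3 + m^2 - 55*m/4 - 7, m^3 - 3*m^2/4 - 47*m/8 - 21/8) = m + 1/2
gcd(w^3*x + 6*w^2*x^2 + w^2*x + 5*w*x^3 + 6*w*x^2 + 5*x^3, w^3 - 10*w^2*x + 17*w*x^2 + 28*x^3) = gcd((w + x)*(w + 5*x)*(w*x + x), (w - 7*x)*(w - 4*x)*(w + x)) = w + x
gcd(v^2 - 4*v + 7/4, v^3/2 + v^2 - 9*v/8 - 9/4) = 1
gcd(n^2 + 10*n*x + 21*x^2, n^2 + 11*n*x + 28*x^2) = n + 7*x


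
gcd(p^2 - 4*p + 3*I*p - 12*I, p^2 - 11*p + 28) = p - 4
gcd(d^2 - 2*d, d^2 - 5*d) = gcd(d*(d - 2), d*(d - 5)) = d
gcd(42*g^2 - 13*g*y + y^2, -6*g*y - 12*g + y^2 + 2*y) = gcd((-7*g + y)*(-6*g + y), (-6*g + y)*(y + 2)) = -6*g + y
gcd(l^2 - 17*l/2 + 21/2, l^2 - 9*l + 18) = 1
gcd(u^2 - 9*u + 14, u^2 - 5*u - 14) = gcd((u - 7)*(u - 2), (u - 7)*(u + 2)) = u - 7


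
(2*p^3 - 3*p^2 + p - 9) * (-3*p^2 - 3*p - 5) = -6*p^5 + 3*p^4 - 4*p^3 + 39*p^2 + 22*p + 45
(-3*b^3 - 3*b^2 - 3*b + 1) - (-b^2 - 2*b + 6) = -3*b^3 - 2*b^2 - b - 5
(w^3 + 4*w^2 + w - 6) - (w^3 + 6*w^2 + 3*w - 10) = -2*w^2 - 2*w + 4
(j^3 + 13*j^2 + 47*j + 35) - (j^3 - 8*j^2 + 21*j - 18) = 21*j^2 + 26*j + 53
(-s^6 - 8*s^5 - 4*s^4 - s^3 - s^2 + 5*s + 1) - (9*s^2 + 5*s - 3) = -s^6 - 8*s^5 - 4*s^4 - s^3 - 10*s^2 + 4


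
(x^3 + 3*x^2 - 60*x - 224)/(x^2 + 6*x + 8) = (x^2 - x - 56)/(x + 2)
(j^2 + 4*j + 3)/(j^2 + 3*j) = (j + 1)/j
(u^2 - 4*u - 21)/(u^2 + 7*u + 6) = (u^2 - 4*u - 21)/(u^2 + 7*u + 6)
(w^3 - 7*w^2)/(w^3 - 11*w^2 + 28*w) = w/(w - 4)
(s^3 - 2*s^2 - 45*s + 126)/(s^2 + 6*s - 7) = (s^2 - 9*s + 18)/(s - 1)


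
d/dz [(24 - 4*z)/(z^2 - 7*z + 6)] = 4/(z^2 - 2*z + 1)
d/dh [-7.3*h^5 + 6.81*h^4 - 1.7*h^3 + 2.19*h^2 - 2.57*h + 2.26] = -36.5*h^4 + 27.24*h^3 - 5.1*h^2 + 4.38*h - 2.57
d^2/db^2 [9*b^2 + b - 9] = 18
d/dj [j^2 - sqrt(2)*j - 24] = 2*j - sqrt(2)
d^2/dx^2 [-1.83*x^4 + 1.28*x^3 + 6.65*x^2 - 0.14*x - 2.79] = -21.96*x^2 + 7.68*x + 13.3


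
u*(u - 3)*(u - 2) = u^3 - 5*u^2 + 6*u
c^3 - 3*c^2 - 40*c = c*(c - 8)*(c + 5)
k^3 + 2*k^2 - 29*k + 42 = (k - 3)*(k - 2)*(k + 7)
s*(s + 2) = s^2 + 2*s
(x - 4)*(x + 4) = x^2 - 16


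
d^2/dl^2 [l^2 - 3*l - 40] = 2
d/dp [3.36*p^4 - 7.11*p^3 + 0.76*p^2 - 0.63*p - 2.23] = 13.44*p^3 - 21.33*p^2 + 1.52*p - 0.63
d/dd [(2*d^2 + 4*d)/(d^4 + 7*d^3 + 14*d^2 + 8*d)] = 2*(-2*d - 5)/(d^4 + 10*d^3 + 33*d^2 + 40*d + 16)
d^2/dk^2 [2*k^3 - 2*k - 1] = 12*k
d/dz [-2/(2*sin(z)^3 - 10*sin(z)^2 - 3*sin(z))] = -2*(20*sin(z) + 3*cos(2*z))*cos(z)/((10*sin(z) + cos(2*z) + 2)^2*sin(z)^2)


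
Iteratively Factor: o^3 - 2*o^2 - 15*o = (o - 5)*(o^2 + 3*o) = (o - 5)*(o + 3)*(o)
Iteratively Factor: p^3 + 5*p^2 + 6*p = (p + 2)*(p^2 + 3*p) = (p + 2)*(p + 3)*(p)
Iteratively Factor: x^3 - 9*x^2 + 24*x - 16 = (x - 4)*(x^2 - 5*x + 4) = (x - 4)*(x - 1)*(x - 4)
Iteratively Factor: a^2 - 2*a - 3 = (a + 1)*(a - 3)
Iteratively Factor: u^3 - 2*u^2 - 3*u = (u)*(u^2 - 2*u - 3) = u*(u - 3)*(u + 1)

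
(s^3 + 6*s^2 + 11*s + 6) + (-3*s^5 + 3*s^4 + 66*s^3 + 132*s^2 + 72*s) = -3*s^5 + 3*s^4 + 67*s^3 + 138*s^2 + 83*s + 6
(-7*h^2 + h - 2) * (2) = -14*h^2 + 2*h - 4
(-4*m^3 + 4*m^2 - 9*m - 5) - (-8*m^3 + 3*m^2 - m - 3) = 4*m^3 + m^2 - 8*m - 2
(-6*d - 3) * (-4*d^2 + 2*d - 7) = 24*d^3 + 36*d + 21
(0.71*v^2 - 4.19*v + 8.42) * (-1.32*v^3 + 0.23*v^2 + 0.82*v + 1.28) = -0.9372*v^5 + 5.6941*v^4 - 11.4959*v^3 - 0.5904*v^2 + 1.5412*v + 10.7776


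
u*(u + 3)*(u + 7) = u^3 + 10*u^2 + 21*u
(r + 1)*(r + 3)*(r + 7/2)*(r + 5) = r^4 + 25*r^3/2 + 109*r^2/2 + 191*r/2 + 105/2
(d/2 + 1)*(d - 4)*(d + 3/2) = d^3/2 - d^2/4 - 11*d/2 - 6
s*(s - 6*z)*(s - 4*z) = s^3 - 10*s^2*z + 24*s*z^2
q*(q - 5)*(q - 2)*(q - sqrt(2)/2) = q^4 - 7*q^3 - sqrt(2)*q^3/2 + 7*sqrt(2)*q^2/2 + 10*q^2 - 5*sqrt(2)*q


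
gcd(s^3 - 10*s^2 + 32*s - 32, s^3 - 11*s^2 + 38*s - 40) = s^2 - 6*s + 8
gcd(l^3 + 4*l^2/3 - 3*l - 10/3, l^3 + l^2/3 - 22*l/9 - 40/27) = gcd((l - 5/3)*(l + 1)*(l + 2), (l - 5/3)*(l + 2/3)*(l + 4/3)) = l - 5/3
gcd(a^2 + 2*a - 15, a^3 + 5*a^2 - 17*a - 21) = a - 3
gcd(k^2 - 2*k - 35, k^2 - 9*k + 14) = k - 7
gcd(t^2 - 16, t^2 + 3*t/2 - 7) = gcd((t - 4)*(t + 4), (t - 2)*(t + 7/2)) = 1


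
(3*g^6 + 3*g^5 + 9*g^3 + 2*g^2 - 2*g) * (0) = 0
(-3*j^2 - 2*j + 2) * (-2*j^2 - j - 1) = 6*j^4 + 7*j^3 + j^2 - 2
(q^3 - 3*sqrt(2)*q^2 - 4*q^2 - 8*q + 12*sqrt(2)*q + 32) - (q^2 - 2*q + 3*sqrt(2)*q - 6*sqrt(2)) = q^3 - 5*q^2 - 3*sqrt(2)*q^2 - 6*q + 9*sqrt(2)*q + 6*sqrt(2) + 32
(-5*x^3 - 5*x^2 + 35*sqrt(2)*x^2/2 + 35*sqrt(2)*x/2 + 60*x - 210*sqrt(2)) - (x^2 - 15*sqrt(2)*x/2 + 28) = -5*x^3 - 6*x^2 + 35*sqrt(2)*x^2/2 + 25*sqrt(2)*x + 60*x - 210*sqrt(2) - 28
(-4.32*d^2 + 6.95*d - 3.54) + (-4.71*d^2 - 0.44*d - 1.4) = -9.03*d^2 + 6.51*d - 4.94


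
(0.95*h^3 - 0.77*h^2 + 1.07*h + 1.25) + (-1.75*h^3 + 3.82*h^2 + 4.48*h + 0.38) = -0.8*h^3 + 3.05*h^2 + 5.55*h + 1.63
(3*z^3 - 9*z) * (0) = 0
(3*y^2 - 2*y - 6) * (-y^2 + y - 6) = -3*y^4 + 5*y^3 - 14*y^2 + 6*y + 36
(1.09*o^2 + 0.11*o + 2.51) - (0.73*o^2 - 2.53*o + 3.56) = 0.36*o^2 + 2.64*o - 1.05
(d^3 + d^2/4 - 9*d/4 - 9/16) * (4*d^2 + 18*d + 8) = 4*d^5 + 19*d^4 + 7*d^3/2 - 163*d^2/4 - 225*d/8 - 9/2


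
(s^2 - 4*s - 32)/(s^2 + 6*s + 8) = (s - 8)/(s + 2)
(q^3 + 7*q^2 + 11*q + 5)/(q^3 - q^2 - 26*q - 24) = (q^2 + 6*q + 5)/(q^2 - 2*q - 24)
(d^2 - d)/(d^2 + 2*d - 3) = d/(d + 3)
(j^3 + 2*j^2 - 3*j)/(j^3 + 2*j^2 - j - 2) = j*(j + 3)/(j^2 + 3*j + 2)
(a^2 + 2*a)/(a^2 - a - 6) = a/(a - 3)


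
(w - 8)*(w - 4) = w^2 - 12*w + 32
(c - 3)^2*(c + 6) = c^3 - 27*c + 54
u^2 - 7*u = u*(u - 7)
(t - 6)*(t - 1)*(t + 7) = t^3 - 43*t + 42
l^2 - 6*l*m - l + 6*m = (l - 1)*(l - 6*m)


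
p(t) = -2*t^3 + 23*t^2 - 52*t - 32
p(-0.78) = 23.50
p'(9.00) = -124.00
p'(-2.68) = -218.37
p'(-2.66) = -216.81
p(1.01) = -63.12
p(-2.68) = 311.05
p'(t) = -6*t^2 + 46*t - 52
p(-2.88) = 356.31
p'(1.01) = -11.66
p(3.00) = -35.00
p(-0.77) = 22.59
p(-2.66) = 306.70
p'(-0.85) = -95.44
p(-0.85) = 30.05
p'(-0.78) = -91.53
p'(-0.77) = -90.98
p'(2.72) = 28.73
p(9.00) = -95.00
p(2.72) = -43.52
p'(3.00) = 32.00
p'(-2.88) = -234.25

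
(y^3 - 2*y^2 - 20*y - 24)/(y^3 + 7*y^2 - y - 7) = (y^3 - 2*y^2 - 20*y - 24)/(y^3 + 7*y^2 - y - 7)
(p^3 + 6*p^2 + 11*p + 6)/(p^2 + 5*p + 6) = p + 1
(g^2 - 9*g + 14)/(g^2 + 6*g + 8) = (g^2 - 9*g + 14)/(g^2 + 6*g + 8)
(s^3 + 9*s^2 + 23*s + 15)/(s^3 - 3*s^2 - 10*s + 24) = (s^2 + 6*s + 5)/(s^2 - 6*s + 8)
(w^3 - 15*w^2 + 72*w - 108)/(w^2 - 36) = (w^2 - 9*w + 18)/(w + 6)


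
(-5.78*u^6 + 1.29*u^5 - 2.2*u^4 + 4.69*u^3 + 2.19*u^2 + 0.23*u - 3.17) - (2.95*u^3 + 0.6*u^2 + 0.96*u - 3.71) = -5.78*u^6 + 1.29*u^5 - 2.2*u^4 + 1.74*u^3 + 1.59*u^2 - 0.73*u + 0.54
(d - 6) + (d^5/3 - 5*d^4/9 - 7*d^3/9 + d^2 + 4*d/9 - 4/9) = d^5/3 - 5*d^4/9 - 7*d^3/9 + d^2 + 13*d/9 - 58/9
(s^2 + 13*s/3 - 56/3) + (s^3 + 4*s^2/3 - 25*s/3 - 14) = s^3 + 7*s^2/3 - 4*s - 98/3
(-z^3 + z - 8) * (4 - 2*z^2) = 2*z^5 - 6*z^3 + 16*z^2 + 4*z - 32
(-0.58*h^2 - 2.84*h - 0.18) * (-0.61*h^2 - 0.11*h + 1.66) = 0.3538*h^4 + 1.7962*h^3 - 0.5406*h^2 - 4.6946*h - 0.2988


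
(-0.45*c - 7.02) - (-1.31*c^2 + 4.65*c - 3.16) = 1.31*c^2 - 5.1*c - 3.86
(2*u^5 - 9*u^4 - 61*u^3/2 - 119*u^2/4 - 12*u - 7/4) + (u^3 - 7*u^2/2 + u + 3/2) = 2*u^5 - 9*u^4 - 59*u^3/2 - 133*u^2/4 - 11*u - 1/4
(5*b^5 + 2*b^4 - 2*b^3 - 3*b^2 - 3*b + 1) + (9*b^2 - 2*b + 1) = 5*b^5 + 2*b^4 - 2*b^3 + 6*b^2 - 5*b + 2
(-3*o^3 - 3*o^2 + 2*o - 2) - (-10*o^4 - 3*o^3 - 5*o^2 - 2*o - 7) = 10*o^4 + 2*o^2 + 4*o + 5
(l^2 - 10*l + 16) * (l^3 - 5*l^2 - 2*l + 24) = l^5 - 15*l^4 + 64*l^3 - 36*l^2 - 272*l + 384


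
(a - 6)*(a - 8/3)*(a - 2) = a^3 - 32*a^2/3 + 100*a/3 - 32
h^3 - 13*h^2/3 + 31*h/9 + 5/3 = (h - 3)*(h - 5/3)*(h + 1/3)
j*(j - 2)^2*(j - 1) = j^4 - 5*j^3 + 8*j^2 - 4*j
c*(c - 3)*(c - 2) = c^3 - 5*c^2 + 6*c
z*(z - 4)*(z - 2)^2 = z^4 - 8*z^3 + 20*z^2 - 16*z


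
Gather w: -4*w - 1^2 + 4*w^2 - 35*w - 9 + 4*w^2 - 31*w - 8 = 8*w^2 - 70*w - 18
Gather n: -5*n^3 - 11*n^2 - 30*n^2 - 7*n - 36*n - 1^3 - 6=-5*n^3 - 41*n^2 - 43*n - 7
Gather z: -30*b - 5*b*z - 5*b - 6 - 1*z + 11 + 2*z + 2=-35*b + z*(1 - 5*b) + 7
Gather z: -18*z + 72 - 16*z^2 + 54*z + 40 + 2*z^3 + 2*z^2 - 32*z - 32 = 2*z^3 - 14*z^2 + 4*z + 80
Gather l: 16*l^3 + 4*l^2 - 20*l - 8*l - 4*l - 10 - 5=16*l^3 + 4*l^2 - 32*l - 15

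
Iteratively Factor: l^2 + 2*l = (l)*(l + 2)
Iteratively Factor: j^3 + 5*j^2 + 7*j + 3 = (j + 1)*(j^2 + 4*j + 3) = (j + 1)*(j + 3)*(j + 1)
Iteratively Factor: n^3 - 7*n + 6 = (n - 2)*(n^2 + 2*n - 3) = (n - 2)*(n + 3)*(n - 1)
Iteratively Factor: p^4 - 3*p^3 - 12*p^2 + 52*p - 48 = (p - 3)*(p^3 - 12*p + 16) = (p - 3)*(p - 2)*(p^2 + 2*p - 8) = (p - 3)*(p - 2)^2*(p + 4)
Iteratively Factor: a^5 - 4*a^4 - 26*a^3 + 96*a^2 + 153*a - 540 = (a + 4)*(a^4 - 8*a^3 + 6*a^2 + 72*a - 135) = (a - 3)*(a + 4)*(a^3 - 5*a^2 - 9*a + 45) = (a - 3)*(a + 3)*(a + 4)*(a^2 - 8*a + 15) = (a - 3)^2*(a + 3)*(a + 4)*(a - 5)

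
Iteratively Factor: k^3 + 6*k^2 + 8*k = (k + 4)*(k^2 + 2*k) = k*(k + 4)*(k + 2)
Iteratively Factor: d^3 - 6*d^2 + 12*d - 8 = (d - 2)*(d^2 - 4*d + 4) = (d - 2)^2*(d - 2)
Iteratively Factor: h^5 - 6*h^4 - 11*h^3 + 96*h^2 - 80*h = (h + 4)*(h^4 - 10*h^3 + 29*h^2 - 20*h) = (h - 5)*(h + 4)*(h^3 - 5*h^2 + 4*h) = (h - 5)*(h - 4)*(h + 4)*(h^2 - h) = (h - 5)*(h - 4)*(h - 1)*(h + 4)*(h)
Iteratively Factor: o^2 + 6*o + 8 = (o + 2)*(o + 4)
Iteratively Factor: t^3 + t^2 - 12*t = (t - 3)*(t^2 + 4*t) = (t - 3)*(t + 4)*(t)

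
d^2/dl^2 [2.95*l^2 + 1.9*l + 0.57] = 5.90000000000000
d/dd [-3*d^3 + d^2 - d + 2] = -9*d^2 + 2*d - 1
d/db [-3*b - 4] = -3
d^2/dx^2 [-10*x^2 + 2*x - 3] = -20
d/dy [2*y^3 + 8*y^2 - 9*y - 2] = 6*y^2 + 16*y - 9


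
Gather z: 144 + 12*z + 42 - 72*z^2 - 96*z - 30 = -72*z^2 - 84*z + 156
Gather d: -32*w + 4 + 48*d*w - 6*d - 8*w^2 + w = d*(48*w - 6) - 8*w^2 - 31*w + 4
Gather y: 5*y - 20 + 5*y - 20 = 10*y - 40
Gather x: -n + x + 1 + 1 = -n + x + 2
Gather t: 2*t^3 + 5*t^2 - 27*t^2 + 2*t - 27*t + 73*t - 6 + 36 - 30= 2*t^3 - 22*t^2 + 48*t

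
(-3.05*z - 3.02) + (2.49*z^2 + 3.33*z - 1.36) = 2.49*z^2 + 0.28*z - 4.38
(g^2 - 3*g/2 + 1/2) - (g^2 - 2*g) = g/2 + 1/2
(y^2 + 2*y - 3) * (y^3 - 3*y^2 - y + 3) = y^5 - y^4 - 10*y^3 + 10*y^2 + 9*y - 9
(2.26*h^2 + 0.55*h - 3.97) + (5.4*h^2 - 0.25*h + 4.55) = 7.66*h^2 + 0.3*h + 0.58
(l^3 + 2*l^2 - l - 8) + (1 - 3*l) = l^3 + 2*l^2 - 4*l - 7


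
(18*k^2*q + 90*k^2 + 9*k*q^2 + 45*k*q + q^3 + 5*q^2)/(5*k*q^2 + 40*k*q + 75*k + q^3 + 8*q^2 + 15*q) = (18*k^2 + 9*k*q + q^2)/(5*k*q + 15*k + q^2 + 3*q)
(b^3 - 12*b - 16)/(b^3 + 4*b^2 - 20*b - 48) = (b + 2)/(b + 6)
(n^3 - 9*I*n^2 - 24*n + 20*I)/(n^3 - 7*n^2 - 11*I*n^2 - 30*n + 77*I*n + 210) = (n^2 - 4*I*n - 4)/(n^2 - n*(7 + 6*I) + 42*I)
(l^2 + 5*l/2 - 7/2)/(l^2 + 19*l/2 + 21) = (l - 1)/(l + 6)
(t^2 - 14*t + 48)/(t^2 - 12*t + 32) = (t - 6)/(t - 4)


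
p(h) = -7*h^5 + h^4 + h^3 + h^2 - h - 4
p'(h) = -35*h^4 + 4*h^3 + 3*h^2 + 2*h - 1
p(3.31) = -2621.29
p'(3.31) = -4017.72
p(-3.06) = 1945.49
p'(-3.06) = -3162.33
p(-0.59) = -2.65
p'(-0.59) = -6.20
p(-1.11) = 10.29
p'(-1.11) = -58.13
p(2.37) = -479.30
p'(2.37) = -1030.40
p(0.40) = -4.22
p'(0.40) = -0.36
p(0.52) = -4.30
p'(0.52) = -1.15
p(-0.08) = -3.91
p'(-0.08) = -1.14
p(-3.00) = 1763.00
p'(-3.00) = -2923.00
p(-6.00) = 55550.00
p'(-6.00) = -46129.00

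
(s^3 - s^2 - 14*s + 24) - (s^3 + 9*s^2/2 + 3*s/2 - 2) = -11*s^2/2 - 31*s/2 + 26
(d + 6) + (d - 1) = 2*d + 5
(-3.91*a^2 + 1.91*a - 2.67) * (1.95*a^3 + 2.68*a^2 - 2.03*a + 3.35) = -7.6245*a^5 - 6.7543*a^4 + 7.8496*a^3 - 24.1314*a^2 + 11.8186*a - 8.9445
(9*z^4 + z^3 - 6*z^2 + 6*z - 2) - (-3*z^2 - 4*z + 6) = 9*z^4 + z^3 - 3*z^2 + 10*z - 8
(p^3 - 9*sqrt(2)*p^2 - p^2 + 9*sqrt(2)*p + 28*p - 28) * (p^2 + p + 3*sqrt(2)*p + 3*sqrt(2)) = p^5 - 6*sqrt(2)*p^4 - 27*p^3 + 90*sqrt(2)*p^2 + 26*p - 84*sqrt(2)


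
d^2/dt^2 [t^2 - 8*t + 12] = 2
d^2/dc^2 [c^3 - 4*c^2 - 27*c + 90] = 6*c - 8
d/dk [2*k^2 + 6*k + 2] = 4*k + 6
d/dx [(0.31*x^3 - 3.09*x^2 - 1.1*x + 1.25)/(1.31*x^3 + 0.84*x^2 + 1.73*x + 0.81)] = (4.3083*x^4 + 3.9546*x^3 - 8.5809*x^2 - 7.1058*x - 3.0535)/(1.7161*x^6 + 2.2008*x^5 + 5.2382*x^4 + 5.0286*x^3 + 4.3537*x^2 + 2.8026*x + 0.6561)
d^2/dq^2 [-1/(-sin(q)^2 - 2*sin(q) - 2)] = 2*(-2*sin(q)^4 - 3*sin(q)^3 + 5*sin(q)^2 + 8*sin(q) + 2)/(sin(q)^2 + 2*sin(q) + 2)^3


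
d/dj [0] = 0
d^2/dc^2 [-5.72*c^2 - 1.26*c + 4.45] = -11.4400000000000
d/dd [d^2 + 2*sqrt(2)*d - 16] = 2*d + 2*sqrt(2)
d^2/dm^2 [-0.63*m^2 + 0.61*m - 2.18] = -1.26000000000000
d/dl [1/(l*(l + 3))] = (-2*l - 3)/(l^2*(l^2 + 6*l + 9))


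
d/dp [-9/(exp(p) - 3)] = 9*exp(p)/(exp(p) - 3)^2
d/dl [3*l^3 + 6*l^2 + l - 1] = 9*l^2 + 12*l + 1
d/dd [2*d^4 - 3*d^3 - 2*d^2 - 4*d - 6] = 8*d^3 - 9*d^2 - 4*d - 4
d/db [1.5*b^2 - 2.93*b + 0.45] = 3.0*b - 2.93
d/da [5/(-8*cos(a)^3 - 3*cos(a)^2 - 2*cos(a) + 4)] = 10*(12*sin(a)^2 - 3*cos(a) - 13)*sin(a)/(8*cos(a)^3 + 3*cos(a)^2 + 2*cos(a) - 4)^2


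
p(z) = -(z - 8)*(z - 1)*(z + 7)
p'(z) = -(z - 8)*(z - 1) - (z - 8)*(z + 7) - (z - 1)*(z + 7)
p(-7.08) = 9.75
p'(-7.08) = -123.70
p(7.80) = 20.13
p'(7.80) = -96.32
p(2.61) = 83.39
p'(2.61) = 45.00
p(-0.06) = -59.29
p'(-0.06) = 54.75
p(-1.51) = -131.05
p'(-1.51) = 42.12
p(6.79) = 96.61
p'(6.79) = -56.15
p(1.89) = 48.34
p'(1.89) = 51.84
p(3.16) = 106.22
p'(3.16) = 37.68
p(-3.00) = -176.00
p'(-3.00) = 16.00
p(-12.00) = 1300.00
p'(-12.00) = -425.00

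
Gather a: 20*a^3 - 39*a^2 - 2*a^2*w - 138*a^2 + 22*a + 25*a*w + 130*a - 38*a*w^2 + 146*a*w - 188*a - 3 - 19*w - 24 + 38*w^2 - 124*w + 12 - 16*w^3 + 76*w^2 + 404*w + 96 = 20*a^3 + a^2*(-2*w - 177) + a*(-38*w^2 + 171*w - 36) - 16*w^3 + 114*w^2 + 261*w + 81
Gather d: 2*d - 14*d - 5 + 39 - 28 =6 - 12*d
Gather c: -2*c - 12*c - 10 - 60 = -14*c - 70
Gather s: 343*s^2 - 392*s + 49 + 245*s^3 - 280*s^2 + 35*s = 245*s^3 + 63*s^2 - 357*s + 49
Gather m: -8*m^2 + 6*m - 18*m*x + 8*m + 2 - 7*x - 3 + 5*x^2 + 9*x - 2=-8*m^2 + m*(14 - 18*x) + 5*x^2 + 2*x - 3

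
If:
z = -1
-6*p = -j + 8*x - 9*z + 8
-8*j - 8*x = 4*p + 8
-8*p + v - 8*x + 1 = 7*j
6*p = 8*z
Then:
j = 19/27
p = -4/3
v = -406/27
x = -28/27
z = -1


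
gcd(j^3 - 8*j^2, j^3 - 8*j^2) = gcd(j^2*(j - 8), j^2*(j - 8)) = j^3 - 8*j^2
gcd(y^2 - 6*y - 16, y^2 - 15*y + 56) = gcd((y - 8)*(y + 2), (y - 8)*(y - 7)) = y - 8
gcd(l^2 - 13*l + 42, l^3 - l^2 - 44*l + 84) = l - 6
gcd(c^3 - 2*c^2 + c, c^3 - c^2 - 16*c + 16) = c - 1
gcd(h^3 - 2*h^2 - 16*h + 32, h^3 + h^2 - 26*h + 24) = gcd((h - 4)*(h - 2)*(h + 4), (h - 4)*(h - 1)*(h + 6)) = h - 4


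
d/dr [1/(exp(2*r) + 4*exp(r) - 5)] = 2*(-exp(r) - 2)*exp(r)/(exp(2*r) + 4*exp(r) - 5)^2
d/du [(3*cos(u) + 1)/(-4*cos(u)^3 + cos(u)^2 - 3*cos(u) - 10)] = (99*sin(u) - 20*sin(2*u) - 9*sin(3*u) - 12*sin(4*u))/(-12*cos(u) + cos(2*u) - 2*cos(3*u) - 19)^2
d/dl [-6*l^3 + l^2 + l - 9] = -18*l^2 + 2*l + 1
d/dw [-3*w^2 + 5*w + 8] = 5 - 6*w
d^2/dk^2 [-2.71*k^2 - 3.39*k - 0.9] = -5.42000000000000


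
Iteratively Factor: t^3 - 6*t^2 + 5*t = (t)*(t^2 - 6*t + 5) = t*(t - 1)*(t - 5)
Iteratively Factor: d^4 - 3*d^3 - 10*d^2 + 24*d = (d)*(d^3 - 3*d^2 - 10*d + 24) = d*(d - 2)*(d^2 - d - 12) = d*(d - 4)*(d - 2)*(d + 3)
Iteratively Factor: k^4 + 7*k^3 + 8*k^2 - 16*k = (k)*(k^3 + 7*k^2 + 8*k - 16) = k*(k - 1)*(k^2 + 8*k + 16) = k*(k - 1)*(k + 4)*(k + 4)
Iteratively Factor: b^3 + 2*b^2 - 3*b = (b - 1)*(b^2 + 3*b) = b*(b - 1)*(b + 3)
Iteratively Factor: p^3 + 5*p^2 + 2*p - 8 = (p + 2)*(p^2 + 3*p - 4) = (p - 1)*(p + 2)*(p + 4)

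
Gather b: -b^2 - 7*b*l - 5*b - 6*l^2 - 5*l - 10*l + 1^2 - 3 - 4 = -b^2 + b*(-7*l - 5) - 6*l^2 - 15*l - 6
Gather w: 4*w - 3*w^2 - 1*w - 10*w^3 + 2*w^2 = -10*w^3 - w^2 + 3*w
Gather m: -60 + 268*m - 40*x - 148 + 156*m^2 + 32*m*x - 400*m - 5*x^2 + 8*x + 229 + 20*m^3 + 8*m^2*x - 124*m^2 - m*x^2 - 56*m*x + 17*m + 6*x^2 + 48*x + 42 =20*m^3 + m^2*(8*x + 32) + m*(-x^2 - 24*x - 115) + x^2 + 16*x + 63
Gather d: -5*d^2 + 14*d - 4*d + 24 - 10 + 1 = -5*d^2 + 10*d + 15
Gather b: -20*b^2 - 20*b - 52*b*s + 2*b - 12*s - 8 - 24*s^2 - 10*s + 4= -20*b^2 + b*(-52*s - 18) - 24*s^2 - 22*s - 4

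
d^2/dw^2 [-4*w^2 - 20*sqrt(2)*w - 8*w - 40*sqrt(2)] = -8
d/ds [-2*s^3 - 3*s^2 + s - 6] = -6*s^2 - 6*s + 1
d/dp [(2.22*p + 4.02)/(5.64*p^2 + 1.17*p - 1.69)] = (12.5208*p^2 + 2.5974*p - (2.22*p + 4.02)*(11.28*p + 1.17) - 3.7518)/(5.64*p^2 + 1.17*p - 1.69)^2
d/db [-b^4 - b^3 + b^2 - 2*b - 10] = -4*b^3 - 3*b^2 + 2*b - 2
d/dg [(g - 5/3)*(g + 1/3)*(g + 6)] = 3*g^2 + 28*g/3 - 77/9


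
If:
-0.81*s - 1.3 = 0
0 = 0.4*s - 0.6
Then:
No Solution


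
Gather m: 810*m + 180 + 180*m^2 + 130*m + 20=180*m^2 + 940*m + 200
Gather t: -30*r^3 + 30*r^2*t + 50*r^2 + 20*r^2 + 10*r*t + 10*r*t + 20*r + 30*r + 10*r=-30*r^3 + 70*r^2 + 60*r + t*(30*r^2 + 20*r)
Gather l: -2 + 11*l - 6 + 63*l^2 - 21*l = 63*l^2 - 10*l - 8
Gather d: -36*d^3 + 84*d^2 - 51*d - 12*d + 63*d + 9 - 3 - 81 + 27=-36*d^3 + 84*d^2 - 48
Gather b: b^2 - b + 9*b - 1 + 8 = b^2 + 8*b + 7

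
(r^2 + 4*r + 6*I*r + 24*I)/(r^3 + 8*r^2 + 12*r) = (r^2 + 4*r + 6*I*r + 24*I)/(r*(r^2 + 8*r + 12))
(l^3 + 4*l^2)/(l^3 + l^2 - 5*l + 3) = l^2*(l + 4)/(l^3 + l^2 - 5*l + 3)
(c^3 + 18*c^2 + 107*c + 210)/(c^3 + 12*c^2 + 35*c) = (c + 6)/c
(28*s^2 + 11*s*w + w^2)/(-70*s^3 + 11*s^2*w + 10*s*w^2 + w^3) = (-4*s - w)/(10*s^2 - 3*s*w - w^2)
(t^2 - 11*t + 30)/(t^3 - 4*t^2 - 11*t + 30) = (t - 6)/(t^2 + t - 6)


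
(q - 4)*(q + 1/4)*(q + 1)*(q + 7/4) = q^4 - q^3 - 153*q^2/16 - 149*q/16 - 7/4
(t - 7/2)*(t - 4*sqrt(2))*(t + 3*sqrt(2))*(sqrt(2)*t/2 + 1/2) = sqrt(2)*t^4/2 - 7*sqrt(2)*t^3/4 - t^3/2 - 25*sqrt(2)*t^2/2 + 7*t^2/4 - 12*t + 175*sqrt(2)*t/4 + 42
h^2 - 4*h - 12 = (h - 6)*(h + 2)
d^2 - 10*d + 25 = (d - 5)^2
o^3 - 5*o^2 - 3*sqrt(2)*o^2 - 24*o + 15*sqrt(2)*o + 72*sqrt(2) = (o - 8)*(o + 3)*(o - 3*sqrt(2))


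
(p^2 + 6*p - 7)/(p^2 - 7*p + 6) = (p + 7)/(p - 6)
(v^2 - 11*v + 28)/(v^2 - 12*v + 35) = (v - 4)/(v - 5)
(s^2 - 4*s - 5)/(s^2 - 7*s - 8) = (s - 5)/(s - 8)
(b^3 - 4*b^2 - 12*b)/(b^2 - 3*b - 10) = b*(b - 6)/(b - 5)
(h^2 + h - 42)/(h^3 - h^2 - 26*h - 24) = (h + 7)/(h^2 + 5*h + 4)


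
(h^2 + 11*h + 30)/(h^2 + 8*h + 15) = (h + 6)/(h + 3)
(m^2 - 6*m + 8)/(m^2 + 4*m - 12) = (m - 4)/(m + 6)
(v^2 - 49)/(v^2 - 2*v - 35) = (v + 7)/(v + 5)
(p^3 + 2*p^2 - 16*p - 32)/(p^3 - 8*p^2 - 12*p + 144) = (p^2 - 2*p - 8)/(p^2 - 12*p + 36)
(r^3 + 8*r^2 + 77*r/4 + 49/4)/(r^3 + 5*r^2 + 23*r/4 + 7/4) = (2*r + 7)/(2*r + 1)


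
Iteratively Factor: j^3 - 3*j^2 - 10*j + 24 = (j - 4)*(j^2 + j - 6) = (j - 4)*(j - 2)*(j + 3)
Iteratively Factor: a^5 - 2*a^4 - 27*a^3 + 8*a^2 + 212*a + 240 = (a + 2)*(a^4 - 4*a^3 - 19*a^2 + 46*a + 120) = (a + 2)^2*(a^3 - 6*a^2 - 7*a + 60) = (a + 2)^2*(a + 3)*(a^2 - 9*a + 20) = (a - 5)*(a + 2)^2*(a + 3)*(a - 4)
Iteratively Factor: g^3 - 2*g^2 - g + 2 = (g - 1)*(g^2 - g - 2) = (g - 2)*(g - 1)*(g + 1)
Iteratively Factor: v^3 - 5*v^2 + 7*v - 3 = (v - 3)*(v^2 - 2*v + 1) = (v - 3)*(v - 1)*(v - 1)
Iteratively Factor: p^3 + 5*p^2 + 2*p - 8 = (p + 4)*(p^2 + p - 2) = (p + 2)*(p + 4)*(p - 1)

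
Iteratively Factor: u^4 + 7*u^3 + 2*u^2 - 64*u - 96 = (u - 3)*(u^3 + 10*u^2 + 32*u + 32) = (u - 3)*(u + 4)*(u^2 + 6*u + 8) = (u - 3)*(u + 4)^2*(u + 2)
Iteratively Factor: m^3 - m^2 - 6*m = (m)*(m^2 - m - 6) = m*(m + 2)*(m - 3)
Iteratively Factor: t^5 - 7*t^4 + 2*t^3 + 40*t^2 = (t)*(t^4 - 7*t^3 + 2*t^2 + 40*t) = t*(t + 2)*(t^3 - 9*t^2 + 20*t) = t^2*(t + 2)*(t^2 - 9*t + 20) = t^2*(t - 5)*(t + 2)*(t - 4)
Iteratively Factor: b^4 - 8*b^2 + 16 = (b + 2)*(b^3 - 2*b^2 - 4*b + 8) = (b - 2)*(b + 2)*(b^2 - 4) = (b - 2)*(b + 2)^2*(b - 2)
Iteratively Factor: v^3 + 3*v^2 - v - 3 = (v - 1)*(v^2 + 4*v + 3) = (v - 1)*(v + 3)*(v + 1)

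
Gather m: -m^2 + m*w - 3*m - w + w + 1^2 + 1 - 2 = -m^2 + m*(w - 3)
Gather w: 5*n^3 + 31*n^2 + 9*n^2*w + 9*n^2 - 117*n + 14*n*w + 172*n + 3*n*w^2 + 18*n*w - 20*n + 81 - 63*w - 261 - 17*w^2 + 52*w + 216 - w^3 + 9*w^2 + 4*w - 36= 5*n^3 + 40*n^2 + 35*n - w^3 + w^2*(3*n - 8) + w*(9*n^2 + 32*n - 7)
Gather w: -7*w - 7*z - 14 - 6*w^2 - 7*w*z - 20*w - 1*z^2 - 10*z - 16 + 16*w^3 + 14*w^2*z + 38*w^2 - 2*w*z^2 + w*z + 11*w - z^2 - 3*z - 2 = 16*w^3 + w^2*(14*z + 32) + w*(-2*z^2 - 6*z - 16) - 2*z^2 - 20*z - 32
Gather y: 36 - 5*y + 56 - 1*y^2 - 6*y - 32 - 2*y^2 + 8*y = -3*y^2 - 3*y + 60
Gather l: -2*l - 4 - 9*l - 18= -11*l - 22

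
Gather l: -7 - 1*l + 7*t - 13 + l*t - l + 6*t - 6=l*(t - 2) + 13*t - 26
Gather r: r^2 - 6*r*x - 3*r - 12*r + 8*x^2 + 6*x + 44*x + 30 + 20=r^2 + r*(-6*x - 15) + 8*x^2 + 50*x + 50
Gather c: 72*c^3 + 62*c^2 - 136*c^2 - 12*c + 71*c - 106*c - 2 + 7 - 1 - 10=72*c^3 - 74*c^2 - 47*c - 6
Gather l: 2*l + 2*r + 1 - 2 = 2*l + 2*r - 1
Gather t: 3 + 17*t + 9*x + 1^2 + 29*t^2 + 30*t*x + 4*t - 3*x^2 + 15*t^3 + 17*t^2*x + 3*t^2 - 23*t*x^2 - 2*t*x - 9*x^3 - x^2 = 15*t^3 + t^2*(17*x + 32) + t*(-23*x^2 + 28*x + 21) - 9*x^3 - 4*x^2 + 9*x + 4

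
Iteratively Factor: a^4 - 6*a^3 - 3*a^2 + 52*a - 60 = (a - 5)*(a^3 - a^2 - 8*a + 12) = (a - 5)*(a - 2)*(a^2 + a - 6) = (a - 5)*(a - 2)^2*(a + 3)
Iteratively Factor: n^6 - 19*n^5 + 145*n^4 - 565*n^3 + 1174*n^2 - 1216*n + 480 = (n - 1)*(n^5 - 18*n^4 + 127*n^3 - 438*n^2 + 736*n - 480) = (n - 4)*(n - 1)*(n^4 - 14*n^3 + 71*n^2 - 154*n + 120) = (n - 4)^2*(n - 1)*(n^3 - 10*n^2 + 31*n - 30) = (n - 4)^2*(n - 2)*(n - 1)*(n^2 - 8*n + 15) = (n - 5)*(n - 4)^2*(n - 2)*(n - 1)*(n - 3)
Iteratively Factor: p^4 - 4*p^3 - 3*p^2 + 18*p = (p + 2)*(p^3 - 6*p^2 + 9*p) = p*(p + 2)*(p^2 - 6*p + 9) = p*(p - 3)*(p + 2)*(p - 3)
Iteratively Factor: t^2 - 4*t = (t - 4)*(t)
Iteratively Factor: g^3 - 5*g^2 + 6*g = (g)*(g^2 - 5*g + 6) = g*(g - 3)*(g - 2)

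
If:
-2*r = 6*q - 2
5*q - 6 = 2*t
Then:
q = 2*t/5 + 6/5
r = -6*t/5 - 13/5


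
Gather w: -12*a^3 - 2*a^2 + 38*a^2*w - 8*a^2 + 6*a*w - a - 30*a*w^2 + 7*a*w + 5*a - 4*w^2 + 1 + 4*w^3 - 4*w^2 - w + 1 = -12*a^3 - 10*a^2 + 4*a + 4*w^3 + w^2*(-30*a - 8) + w*(38*a^2 + 13*a - 1) + 2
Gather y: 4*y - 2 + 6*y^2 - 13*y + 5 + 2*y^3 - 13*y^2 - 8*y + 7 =2*y^3 - 7*y^2 - 17*y + 10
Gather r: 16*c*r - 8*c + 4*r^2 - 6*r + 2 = -8*c + 4*r^2 + r*(16*c - 6) + 2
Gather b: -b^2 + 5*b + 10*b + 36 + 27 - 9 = -b^2 + 15*b + 54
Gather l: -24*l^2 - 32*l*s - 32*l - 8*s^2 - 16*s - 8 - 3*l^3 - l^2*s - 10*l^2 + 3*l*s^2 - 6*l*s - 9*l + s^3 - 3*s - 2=-3*l^3 + l^2*(-s - 34) + l*(3*s^2 - 38*s - 41) + s^3 - 8*s^2 - 19*s - 10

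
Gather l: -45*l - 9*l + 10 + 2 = 12 - 54*l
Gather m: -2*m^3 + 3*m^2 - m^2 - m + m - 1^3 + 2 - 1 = -2*m^3 + 2*m^2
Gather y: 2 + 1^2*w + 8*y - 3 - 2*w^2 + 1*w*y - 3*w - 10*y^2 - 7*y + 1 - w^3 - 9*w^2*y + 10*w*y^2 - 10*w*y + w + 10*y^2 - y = -w^3 - 2*w^2 + 10*w*y^2 - w + y*(-9*w^2 - 9*w)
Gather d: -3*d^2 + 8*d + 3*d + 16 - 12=-3*d^2 + 11*d + 4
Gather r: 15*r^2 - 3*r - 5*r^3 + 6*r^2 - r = -5*r^3 + 21*r^2 - 4*r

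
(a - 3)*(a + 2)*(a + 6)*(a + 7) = a^4 + 12*a^3 + 23*a^2 - 120*a - 252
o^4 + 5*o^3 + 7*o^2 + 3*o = o*(o + 1)^2*(o + 3)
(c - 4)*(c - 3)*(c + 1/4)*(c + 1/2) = c^4 - 25*c^3/4 + 55*c^2/8 + 65*c/8 + 3/2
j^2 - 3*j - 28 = (j - 7)*(j + 4)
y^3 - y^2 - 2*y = y*(y - 2)*(y + 1)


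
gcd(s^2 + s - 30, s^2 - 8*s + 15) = s - 5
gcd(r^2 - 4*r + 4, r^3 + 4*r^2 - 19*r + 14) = r - 2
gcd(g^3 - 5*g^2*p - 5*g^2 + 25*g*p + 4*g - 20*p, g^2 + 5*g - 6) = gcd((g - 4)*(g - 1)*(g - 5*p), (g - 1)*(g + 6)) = g - 1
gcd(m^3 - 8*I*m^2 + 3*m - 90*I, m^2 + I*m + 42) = m - 6*I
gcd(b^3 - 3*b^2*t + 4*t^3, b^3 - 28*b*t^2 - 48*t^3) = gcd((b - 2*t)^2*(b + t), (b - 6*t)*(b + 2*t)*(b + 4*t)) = 1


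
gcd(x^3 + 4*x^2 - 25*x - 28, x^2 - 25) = 1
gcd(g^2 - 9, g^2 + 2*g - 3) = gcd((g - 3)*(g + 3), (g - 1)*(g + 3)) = g + 3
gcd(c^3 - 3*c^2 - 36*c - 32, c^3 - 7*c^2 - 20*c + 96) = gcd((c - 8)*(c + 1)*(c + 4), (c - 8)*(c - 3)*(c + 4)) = c^2 - 4*c - 32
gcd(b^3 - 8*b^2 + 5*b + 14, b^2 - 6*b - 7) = b^2 - 6*b - 7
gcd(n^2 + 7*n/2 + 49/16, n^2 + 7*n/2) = 1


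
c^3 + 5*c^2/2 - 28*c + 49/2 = (c - 7/2)*(c - 1)*(c + 7)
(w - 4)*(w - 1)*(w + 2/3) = w^3 - 13*w^2/3 + 2*w/3 + 8/3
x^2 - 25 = (x - 5)*(x + 5)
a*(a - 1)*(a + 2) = a^3 + a^2 - 2*a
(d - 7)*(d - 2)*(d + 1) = d^3 - 8*d^2 + 5*d + 14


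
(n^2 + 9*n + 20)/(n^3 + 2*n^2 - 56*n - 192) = (n + 5)/(n^2 - 2*n - 48)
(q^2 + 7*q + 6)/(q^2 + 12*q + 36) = (q + 1)/(q + 6)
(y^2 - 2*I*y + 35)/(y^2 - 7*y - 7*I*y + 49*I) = (y + 5*I)/(y - 7)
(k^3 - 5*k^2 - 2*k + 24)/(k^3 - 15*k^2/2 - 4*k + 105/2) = 2*(k^2 - 2*k - 8)/(2*k^2 - 9*k - 35)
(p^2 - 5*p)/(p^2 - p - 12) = p*(5 - p)/(-p^2 + p + 12)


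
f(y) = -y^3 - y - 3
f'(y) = -3*y^2 - 1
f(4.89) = -124.82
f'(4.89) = -72.74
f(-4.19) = 74.75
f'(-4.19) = -53.67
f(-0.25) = -2.73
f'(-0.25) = -1.19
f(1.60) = -8.70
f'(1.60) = -8.68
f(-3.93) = 61.63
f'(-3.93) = -47.33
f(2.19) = -15.69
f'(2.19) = -15.39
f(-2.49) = 14.93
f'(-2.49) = -19.60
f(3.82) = -62.56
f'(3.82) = -44.78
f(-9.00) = 735.00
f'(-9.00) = -244.00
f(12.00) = -1743.00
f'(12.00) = -433.00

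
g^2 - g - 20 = (g - 5)*(g + 4)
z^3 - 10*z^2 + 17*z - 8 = (z - 8)*(z - 1)^2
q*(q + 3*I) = q^2 + 3*I*q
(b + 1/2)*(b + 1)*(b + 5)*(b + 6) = b^4 + 25*b^3/2 + 47*b^2 + 101*b/2 + 15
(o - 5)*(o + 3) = o^2 - 2*o - 15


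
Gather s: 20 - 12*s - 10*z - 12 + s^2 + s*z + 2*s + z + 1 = s^2 + s*(z - 10) - 9*z + 9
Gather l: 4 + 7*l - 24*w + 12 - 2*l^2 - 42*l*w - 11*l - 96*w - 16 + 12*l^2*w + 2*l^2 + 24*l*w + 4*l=12*l^2*w - 18*l*w - 120*w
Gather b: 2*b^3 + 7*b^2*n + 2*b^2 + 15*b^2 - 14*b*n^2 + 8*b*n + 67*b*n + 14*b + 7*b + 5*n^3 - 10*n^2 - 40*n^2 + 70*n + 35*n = 2*b^3 + b^2*(7*n + 17) + b*(-14*n^2 + 75*n + 21) + 5*n^3 - 50*n^2 + 105*n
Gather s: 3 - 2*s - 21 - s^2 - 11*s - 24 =-s^2 - 13*s - 42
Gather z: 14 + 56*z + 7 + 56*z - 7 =112*z + 14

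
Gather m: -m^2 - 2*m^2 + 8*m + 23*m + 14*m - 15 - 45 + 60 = -3*m^2 + 45*m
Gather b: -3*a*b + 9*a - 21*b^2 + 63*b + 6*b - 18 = 9*a - 21*b^2 + b*(69 - 3*a) - 18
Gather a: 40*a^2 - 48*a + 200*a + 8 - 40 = 40*a^2 + 152*a - 32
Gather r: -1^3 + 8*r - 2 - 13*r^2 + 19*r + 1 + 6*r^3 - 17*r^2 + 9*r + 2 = 6*r^3 - 30*r^2 + 36*r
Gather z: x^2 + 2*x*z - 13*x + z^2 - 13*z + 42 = x^2 - 13*x + z^2 + z*(2*x - 13) + 42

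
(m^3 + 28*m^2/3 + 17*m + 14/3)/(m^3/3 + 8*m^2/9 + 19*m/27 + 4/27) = 9*(m^2 + 9*m + 14)/(3*m^2 + 7*m + 4)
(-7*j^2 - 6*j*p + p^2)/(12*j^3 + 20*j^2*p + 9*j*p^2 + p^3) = (-7*j + p)/(12*j^2 + 8*j*p + p^2)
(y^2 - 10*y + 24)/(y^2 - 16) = (y - 6)/(y + 4)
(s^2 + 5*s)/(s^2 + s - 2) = s*(s + 5)/(s^2 + s - 2)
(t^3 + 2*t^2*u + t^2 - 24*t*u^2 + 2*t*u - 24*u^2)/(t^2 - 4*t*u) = t + 6*u + 1 + 6*u/t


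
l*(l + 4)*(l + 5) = l^3 + 9*l^2 + 20*l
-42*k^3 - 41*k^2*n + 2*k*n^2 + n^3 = (-6*k + n)*(k + n)*(7*k + n)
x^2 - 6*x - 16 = (x - 8)*(x + 2)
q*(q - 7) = q^2 - 7*q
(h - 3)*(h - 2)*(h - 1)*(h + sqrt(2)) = h^4 - 6*h^3 + sqrt(2)*h^3 - 6*sqrt(2)*h^2 + 11*h^2 - 6*h + 11*sqrt(2)*h - 6*sqrt(2)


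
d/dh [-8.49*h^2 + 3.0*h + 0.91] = 3.0 - 16.98*h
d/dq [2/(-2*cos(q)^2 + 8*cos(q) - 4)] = 2*(2 - cos(q))*sin(q)/(cos(q)^2 - 4*cos(q) + 2)^2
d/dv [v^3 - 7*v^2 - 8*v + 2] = 3*v^2 - 14*v - 8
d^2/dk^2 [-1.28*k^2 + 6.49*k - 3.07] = -2.56000000000000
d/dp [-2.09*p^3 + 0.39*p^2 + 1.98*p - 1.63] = -6.27*p^2 + 0.78*p + 1.98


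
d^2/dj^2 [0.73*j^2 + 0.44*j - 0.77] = 1.46000000000000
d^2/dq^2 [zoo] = 0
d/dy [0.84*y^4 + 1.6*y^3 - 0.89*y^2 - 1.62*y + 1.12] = 3.36*y^3 + 4.8*y^2 - 1.78*y - 1.62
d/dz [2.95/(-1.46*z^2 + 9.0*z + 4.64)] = (8.614*z - 26.55)/(-1.46*z^2 + 9.0*z + 4.64)^2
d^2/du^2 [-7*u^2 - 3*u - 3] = -14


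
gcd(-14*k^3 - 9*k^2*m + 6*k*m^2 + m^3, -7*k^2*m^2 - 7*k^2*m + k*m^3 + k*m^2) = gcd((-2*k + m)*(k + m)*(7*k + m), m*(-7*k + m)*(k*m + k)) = 1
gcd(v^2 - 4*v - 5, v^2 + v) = v + 1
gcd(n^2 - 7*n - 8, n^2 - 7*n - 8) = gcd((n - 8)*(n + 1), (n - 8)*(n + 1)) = n^2 - 7*n - 8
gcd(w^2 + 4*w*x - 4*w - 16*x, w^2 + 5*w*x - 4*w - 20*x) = w - 4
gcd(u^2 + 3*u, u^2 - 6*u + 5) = 1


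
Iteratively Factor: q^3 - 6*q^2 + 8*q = (q)*(q^2 - 6*q + 8) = q*(q - 4)*(q - 2)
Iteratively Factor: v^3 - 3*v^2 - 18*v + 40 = (v + 4)*(v^2 - 7*v + 10) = (v - 2)*(v + 4)*(v - 5)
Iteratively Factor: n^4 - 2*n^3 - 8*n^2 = (n - 4)*(n^3 + 2*n^2) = n*(n - 4)*(n^2 + 2*n) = n^2*(n - 4)*(n + 2)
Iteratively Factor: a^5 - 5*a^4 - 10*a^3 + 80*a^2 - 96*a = (a + 4)*(a^4 - 9*a^3 + 26*a^2 - 24*a) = (a - 4)*(a + 4)*(a^3 - 5*a^2 + 6*a) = (a - 4)*(a - 3)*(a + 4)*(a^2 - 2*a) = a*(a - 4)*(a - 3)*(a + 4)*(a - 2)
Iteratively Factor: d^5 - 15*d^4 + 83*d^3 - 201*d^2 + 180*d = (d - 3)*(d^4 - 12*d^3 + 47*d^2 - 60*d) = (d - 3)^2*(d^3 - 9*d^2 + 20*d) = (d - 5)*(d - 3)^2*(d^2 - 4*d) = d*(d - 5)*(d - 3)^2*(d - 4)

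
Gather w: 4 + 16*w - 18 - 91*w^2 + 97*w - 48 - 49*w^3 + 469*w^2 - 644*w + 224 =-49*w^3 + 378*w^2 - 531*w + 162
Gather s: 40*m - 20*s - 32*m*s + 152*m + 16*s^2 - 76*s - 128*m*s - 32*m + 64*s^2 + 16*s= 160*m + 80*s^2 + s*(-160*m - 80)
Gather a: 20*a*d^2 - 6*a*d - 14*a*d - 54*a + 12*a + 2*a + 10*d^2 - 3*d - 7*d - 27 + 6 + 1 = a*(20*d^2 - 20*d - 40) + 10*d^2 - 10*d - 20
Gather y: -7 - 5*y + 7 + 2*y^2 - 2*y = 2*y^2 - 7*y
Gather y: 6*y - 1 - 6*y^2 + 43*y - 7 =-6*y^2 + 49*y - 8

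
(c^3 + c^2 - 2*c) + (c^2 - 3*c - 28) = c^3 + 2*c^2 - 5*c - 28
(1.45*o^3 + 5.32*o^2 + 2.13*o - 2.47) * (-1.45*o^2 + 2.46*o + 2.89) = -2.1025*o^5 - 4.147*o^4 + 14.1892*o^3 + 24.1961*o^2 + 0.0795000000000003*o - 7.1383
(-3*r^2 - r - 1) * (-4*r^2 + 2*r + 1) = 12*r^4 - 2*r^3 - r^2 - 3*r - 1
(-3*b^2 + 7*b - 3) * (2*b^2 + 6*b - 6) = -6*b^4 - 4*b^3 + 54*b^2 - 60*b + 18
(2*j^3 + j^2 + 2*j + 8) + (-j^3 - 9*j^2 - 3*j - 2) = j^3 - 8*j^2 - j + 6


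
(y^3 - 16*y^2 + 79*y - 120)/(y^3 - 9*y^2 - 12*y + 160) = (y - 3)/(y + 4)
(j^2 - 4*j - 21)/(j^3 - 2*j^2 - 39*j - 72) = (j - 7)/(j^2 - 5*j - 24)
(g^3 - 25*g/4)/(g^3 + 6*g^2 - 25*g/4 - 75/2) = g/(g + 6)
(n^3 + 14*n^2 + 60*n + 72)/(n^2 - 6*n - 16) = (n^2 + 12*n + 36)/(n - 8)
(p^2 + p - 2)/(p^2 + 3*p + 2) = (p - 1)/(p + 1)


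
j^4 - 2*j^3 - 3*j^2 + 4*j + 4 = (j - 2)^2*(j + 1)^2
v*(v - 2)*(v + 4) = v^3 + 2*v^2 - 8*v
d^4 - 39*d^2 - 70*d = d*(d - 7)*(d + 2)*(d + 5)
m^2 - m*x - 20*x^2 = (m - 5*x)*(m + 4*x)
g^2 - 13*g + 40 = (g - 8)*(g - 5)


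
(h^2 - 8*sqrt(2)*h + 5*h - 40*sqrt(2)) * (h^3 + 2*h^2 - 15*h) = h^5 - 8*sqrt(2)*h^4 + 7*h^4 - 56*sqrt(2)*h^3 - 5*h^3 - 75*h^2 + 40*sqrt(2)*h^2 + 600*sqrt(2)*h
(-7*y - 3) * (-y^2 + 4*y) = 7*y^3 - 25*y^2 - 12*y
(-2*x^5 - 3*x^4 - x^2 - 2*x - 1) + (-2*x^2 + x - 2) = -2*x^5 - 3*x^4 - 3*x^2 - x - 3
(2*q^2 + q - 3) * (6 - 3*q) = -6*q^3 + 9*q^2 + 15*q - 18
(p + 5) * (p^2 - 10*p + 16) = p^3 - 5*p^2 - 34*p + 80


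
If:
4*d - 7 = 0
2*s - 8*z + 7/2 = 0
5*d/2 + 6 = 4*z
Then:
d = 7/4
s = 69/8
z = 83/32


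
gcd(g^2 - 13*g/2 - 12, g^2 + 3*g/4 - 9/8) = g + 3/2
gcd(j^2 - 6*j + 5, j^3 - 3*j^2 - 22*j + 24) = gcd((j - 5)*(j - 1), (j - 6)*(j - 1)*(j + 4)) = j - 1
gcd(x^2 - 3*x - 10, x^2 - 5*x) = x - 5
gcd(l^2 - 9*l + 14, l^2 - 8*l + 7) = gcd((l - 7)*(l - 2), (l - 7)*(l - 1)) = l - 7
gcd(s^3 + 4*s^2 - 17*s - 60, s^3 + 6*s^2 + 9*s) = s + 3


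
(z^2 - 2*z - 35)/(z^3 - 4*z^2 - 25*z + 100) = (z - 7)/(z^2 - 9*z + 20)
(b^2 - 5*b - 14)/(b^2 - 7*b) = (b + 2)/b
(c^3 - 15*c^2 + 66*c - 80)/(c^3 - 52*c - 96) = (c^2 - 7*c + 10)/(c^2 + 8*c + 12)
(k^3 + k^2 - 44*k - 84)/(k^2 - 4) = (k^2 - k - 42)/(k - 2)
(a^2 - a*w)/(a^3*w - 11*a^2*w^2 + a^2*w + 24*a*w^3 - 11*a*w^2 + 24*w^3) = a*(a - w)/(w*(a^3 - 11*a^2*w + a^2 + 24*a*w^2 - 11*a*w + 24*w^2))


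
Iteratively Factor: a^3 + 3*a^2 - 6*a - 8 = (a + 4)*(a^2 - a - 2) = (a - 2)*(a + 4)*(a + 1)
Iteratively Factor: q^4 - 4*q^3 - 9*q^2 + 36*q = (q)*(q^3 - 4*q^2 - 9*q + 36) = q*(q - 3)*(q^2 - q - 12) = q*(q - 4)*(q - 3)*(q + 3)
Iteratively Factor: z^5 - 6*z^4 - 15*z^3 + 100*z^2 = (z - 5)*(z^4 - z^3 - 20*z^2) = (z - 5)*(z + 4)*(z^3 - 5*z^2) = (z - 5)^2*(z + 4)*(z^2) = z*(z - 5)^2*(z + 4)*(z)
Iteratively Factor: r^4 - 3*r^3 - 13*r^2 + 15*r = (r + 3)*(r^3 - 6*r^2 + 5*r) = (r - 1)*(r + 3)*(r^2 - 5*r) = r*(r - 1)*(r + 3)*(r - 5)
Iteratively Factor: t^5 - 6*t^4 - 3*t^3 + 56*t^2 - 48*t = (t + 3)*(t^4 - 9*t^3 + 24*t^2 - 16*t) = (t - 1)*(t + 3)*(t^3 - 8*t^2 + 16*t) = (t - 4)*(t - 1)*(t + 3)*(t^2 - 4*t) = (t - 4)^2*(t - 1)*(t + 3)*(t)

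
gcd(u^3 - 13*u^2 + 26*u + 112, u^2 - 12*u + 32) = u - 8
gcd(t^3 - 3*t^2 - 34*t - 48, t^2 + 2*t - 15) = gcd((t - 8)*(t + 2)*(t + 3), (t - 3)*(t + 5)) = 1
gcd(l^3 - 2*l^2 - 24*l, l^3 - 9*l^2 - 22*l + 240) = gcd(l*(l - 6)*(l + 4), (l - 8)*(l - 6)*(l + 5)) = l - 6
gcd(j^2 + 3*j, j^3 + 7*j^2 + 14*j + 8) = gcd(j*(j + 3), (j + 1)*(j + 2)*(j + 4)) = 1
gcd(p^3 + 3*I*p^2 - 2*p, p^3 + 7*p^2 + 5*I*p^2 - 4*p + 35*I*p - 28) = p + I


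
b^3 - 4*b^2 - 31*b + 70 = (b - 7)*(b - 2)*(b + 5)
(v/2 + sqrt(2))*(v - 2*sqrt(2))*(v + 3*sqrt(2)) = v^3/2 + 3*sqrt(2)*v^2/2 - 4*v - 12*sqrt(2)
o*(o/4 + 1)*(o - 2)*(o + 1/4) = o^4/4 + 9*o^3/16 - 15*o^2/8 - o/2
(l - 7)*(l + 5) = l^2 - 2*l - 35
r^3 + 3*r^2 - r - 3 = (r - 1)*(r + 1)*(r + 3)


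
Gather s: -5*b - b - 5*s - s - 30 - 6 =-6*b - 6*s - 36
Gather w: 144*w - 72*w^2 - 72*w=-72*w^2 + 72*w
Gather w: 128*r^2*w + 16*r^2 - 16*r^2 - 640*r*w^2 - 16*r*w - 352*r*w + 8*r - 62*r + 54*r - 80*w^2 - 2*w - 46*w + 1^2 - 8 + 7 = w^2*(-640*r - 80) + w*(128*r^2 - 368*r - 48)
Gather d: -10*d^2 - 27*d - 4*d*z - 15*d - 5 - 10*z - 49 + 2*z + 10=-10*d^2 + d*(-4*z - 42) - 8*z - 44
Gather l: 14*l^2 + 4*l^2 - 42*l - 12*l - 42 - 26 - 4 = 18*l^2 - 54*l - 72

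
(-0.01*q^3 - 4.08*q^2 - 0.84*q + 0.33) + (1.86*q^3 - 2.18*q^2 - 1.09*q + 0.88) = 1.85*q^3 - 6.26*q^2 - 1.93*q + 1.21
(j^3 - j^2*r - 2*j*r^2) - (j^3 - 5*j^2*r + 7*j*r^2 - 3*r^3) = 4*j^2*r - 9*j*r^2 + 3*r^3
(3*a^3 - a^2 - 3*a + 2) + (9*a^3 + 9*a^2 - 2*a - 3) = 12*a^3 + 8*a^2 - 5*a - 1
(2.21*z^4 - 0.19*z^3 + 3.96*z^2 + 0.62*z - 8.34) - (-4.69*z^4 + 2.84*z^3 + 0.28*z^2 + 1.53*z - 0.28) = 6.9*z^4 - 3.03*z^3 + 3.68*z^2 - 0.91*z - 8.06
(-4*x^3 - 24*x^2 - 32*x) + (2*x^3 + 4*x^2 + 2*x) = -2*x^3 - 20*x^2 - 30*x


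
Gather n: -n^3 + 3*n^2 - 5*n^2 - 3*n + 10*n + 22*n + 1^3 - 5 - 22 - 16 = -n^3 - 2*n^2 + 29*n - 42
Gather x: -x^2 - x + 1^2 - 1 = -x^2 - x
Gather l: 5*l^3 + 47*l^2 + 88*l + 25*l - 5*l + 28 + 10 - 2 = 5*l^3 + 47*l^2 + 108*l + 36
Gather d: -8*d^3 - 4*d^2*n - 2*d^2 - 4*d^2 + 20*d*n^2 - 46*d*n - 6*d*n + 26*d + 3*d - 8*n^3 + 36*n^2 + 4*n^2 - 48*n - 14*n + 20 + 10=-8*d^3 + d^2*(-4*n - 6) + d*(20*n^2 - 52*n + 29) - 8*n^3 + 40*n^2 - 62*n + 30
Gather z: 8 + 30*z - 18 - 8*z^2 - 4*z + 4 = -8*z^2 + 26*z - 6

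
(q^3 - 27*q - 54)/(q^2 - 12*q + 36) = (q^2 + 6*q + 9)/(q - 6)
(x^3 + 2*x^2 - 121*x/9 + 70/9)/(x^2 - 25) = (x^2 - 3*x + 14/9)/(x - 5)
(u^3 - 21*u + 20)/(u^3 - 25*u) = (u^2 - 5*u + 4)/(u*(u - 5))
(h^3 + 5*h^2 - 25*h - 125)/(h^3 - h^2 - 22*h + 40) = (h^2 - 25)/(h^2 - 6*h + 8)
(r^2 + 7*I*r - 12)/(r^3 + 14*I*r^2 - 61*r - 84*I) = 1/(r + 7*I)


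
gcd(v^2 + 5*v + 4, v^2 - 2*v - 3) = v + 1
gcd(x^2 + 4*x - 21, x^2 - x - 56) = x + 7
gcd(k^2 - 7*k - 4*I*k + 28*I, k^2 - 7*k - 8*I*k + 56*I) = k - 7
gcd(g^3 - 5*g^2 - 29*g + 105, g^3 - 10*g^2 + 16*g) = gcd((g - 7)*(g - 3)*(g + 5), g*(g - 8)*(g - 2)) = 1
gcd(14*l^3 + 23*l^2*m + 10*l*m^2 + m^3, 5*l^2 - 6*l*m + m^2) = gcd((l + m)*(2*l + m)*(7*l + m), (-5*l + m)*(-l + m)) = 1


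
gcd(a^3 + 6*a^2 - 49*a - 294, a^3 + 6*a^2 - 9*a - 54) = a + 6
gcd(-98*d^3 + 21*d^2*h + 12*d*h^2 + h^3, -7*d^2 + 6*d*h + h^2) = 7*d + h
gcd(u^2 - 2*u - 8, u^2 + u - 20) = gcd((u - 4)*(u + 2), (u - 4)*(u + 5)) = u - 4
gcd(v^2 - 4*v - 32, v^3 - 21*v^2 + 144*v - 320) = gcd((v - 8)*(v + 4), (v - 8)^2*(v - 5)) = v - 8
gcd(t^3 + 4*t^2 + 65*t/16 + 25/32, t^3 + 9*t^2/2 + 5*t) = t + 5/2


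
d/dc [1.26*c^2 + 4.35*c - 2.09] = 2.52*c + 4.35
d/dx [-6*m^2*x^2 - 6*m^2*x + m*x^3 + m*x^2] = m*(-12*m*x - 6*m + 3*x^2 + 2*x)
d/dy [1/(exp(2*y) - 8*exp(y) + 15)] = 2*(4 - exp(y))*exp(y)/(exp(2*y) - 8*exp(y) + 15)^2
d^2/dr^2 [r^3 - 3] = 6*r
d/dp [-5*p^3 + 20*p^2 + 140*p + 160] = -15*p^2 + 40*p + 140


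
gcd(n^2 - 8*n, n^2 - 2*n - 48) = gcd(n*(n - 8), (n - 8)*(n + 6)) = n - 8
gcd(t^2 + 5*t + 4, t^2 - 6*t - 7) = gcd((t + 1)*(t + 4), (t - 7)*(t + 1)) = t + 1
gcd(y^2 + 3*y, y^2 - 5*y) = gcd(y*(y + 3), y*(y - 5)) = y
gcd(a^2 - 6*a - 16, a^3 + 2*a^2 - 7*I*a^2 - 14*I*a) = a + 2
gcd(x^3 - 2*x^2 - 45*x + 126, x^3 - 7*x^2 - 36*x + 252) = x - 6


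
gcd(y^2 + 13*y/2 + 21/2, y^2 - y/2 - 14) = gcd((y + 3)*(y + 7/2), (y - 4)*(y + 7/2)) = y + 7/2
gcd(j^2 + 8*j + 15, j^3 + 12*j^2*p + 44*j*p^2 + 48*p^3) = 1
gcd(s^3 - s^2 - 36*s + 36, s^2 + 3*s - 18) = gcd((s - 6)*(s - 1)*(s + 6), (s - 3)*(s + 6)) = s + 6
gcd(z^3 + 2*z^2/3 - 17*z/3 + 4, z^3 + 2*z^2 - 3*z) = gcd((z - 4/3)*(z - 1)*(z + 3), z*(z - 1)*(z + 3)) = z^2 + 2*z - 3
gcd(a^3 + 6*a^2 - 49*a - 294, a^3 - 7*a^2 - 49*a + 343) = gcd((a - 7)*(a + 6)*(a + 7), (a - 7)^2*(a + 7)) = a^2 - 49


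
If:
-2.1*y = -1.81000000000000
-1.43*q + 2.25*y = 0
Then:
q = 1.36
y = 0.86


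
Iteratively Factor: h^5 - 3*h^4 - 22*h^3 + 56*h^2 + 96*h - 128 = (h + 4)*(h^4 - 7*h^3 + 6*h^2 + 32*h - 32) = (h - 4)*(h + 4)*(h^3 - 3*h^2 - 6*h + 8) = (h - 4)*(h - 1)*(h + 4)*(h^2 - 2*h - 8) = (h - 4)^2*(h - 1)*(h + 4)*(h + 2)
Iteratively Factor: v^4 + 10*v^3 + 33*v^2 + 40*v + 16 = (v + 4)*(v^3 + 6*v^2 + 9*v + 4) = (v + 1)*(v + 4)*(v^2 + 5*v + 4) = (v + 1)^2*(v + 4)*(v + 4)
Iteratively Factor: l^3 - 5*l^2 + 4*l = (l - 1)*(l^2 - 4*l) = (l - 4)*(l - 1)*(l)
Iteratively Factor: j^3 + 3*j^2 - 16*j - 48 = (j + 3)*(j^2 - 16) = (j - 4)*(j + 3)*(j + 4)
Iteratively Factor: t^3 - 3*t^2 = (t)*(t^2 - 3*t) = t*(t - 3)*(t)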